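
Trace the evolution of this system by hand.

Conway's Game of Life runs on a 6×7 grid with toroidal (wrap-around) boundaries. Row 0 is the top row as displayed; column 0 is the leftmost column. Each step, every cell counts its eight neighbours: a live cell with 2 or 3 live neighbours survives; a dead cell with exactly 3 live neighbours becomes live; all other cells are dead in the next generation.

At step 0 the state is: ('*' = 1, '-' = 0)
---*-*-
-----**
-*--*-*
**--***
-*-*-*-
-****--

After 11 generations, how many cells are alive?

8

step 0: ---*-*-
-----**
-*--*-*
**--***
-*-*-*-
-****--
step 1: ---*-**
*-----*
-*--*--
-*-*---
-------
-*---*-
step 2: ----**-
*---*-*
-**----
--*----
--*----
----***
step 3: *--*---
**-**-*
****---
--**---
---*-*-
---**-*
step 4: -*-----
----*-*
------*
-------
-----*-
--**-**
step 5: *-***-*
*----*-
-----*-
-------
----***
--*-***
step 6: *-*----
**-*-*-
------*
----*-*
---**-*
-**----
step 7: *--*--*
***----
----*-*
*--**-*
*-***--
***----
step 8: ---*--*
-***-*-
--*-*-*
***---*
----**-
----*--
step 9: ---*-*-
**---**
----*-*
***-*-*
**-****
---**--
step 10: *-**-*-
*------
--***--
--*----
-------
*------
step 11: *------
------*
-***---
--*----
-------
-*----*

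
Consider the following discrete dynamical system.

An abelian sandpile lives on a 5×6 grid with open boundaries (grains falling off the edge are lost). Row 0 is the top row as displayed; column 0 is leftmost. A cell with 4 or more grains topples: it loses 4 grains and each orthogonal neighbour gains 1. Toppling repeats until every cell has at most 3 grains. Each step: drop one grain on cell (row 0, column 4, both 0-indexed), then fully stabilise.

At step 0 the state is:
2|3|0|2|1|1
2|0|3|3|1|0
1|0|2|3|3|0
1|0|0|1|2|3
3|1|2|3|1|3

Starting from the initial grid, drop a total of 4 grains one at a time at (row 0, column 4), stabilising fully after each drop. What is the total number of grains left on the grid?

gen 0: 2|3|0|2|1|1
2|0|3|3|1|0
1|0|2|3|3|0
1|0|0|1|2|3
3|1|2|3|1|3
gen 1: 2|3|0|2|2|1
2|0|3|3|1|0
1|0|2|3|3|0
1|0|0|1|2|3
3|1|2|3|1|3
gen 2: 2|3|0|2|3|1
2|0|3|3|1|0
1|0|2|3|3|0
1|0|0|1|2|3
3|1|2|3|1|3
gen 3: 2|3|0|3|0|2
2|0|3|3|2|0
1|0|2|3|3|0
1|0|0|1|2|3
3|1|2|3|1|3
gen 4: 2|3|0|3|1|2
2|0|3|3|2|0
1|0|2|3|3|0
1|0|0|1|2|3
3|1|2|3|1|3

50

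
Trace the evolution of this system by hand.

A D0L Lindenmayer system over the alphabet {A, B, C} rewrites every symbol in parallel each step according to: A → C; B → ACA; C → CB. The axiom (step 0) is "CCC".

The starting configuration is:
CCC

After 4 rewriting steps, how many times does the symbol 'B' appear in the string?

[0] CCC
[1] CBCBCB
[2] CBACACBACACBACA
[3] CBACACCBCCBACACCBCCBACACCBC
[4] CBACACCBCCBCBACACBCBACACCBCCBCBACACBCBACACCBCCBCBACACB

15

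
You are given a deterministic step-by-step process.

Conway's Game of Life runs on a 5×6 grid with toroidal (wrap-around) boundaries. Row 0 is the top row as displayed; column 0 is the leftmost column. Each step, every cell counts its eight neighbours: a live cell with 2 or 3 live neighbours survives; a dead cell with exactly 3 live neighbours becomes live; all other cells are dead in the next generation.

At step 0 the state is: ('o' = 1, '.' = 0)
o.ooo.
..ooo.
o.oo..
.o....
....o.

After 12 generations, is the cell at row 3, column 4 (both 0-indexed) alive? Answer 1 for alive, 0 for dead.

[0] o.ooo.
..ooo.
o.oo..
.o....
....o.
[1] .oo...
......
....o.
.ooo..
.oo.oo
[2] oooo..
......
..oo..
oo...o
....o.
[3] .ooo..
......
ooo...
oooooo
...oo.
[4] ..ooo.
o..o..
....o.
......
......
[5] ..ooo.
..o..o
......
......
...o..
[6] ..o.o.
..o.o.
......
......
..ooo.
[7] .oo.oo
......
......
...o..
..o.o.
[8] .oo.oo
......
......
...o..
.oo.oo
[9] .oo.oo
......
......
..ooo.
.o...o
[10] .oo.oo
......
...o..
..ooo.
.o...o
[11] .oo.oo
..ooo.
..ooo.
..ooo.
.o...o
[12] .o...o
......
.o...o
.o...o
.o...o

0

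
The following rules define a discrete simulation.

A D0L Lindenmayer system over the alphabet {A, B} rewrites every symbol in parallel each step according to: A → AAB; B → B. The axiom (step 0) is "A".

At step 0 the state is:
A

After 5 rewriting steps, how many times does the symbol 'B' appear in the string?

0) A
1) AAB
2) AABAABB
3) AABAABBAABAABBB
4) AABAABBAABAABBBAABAABBAABAABBBB
5) AABAABBAABAABBBAABAABBAABAABBBBAABAABBAABAABBBAABAABBAABAABBBBB

31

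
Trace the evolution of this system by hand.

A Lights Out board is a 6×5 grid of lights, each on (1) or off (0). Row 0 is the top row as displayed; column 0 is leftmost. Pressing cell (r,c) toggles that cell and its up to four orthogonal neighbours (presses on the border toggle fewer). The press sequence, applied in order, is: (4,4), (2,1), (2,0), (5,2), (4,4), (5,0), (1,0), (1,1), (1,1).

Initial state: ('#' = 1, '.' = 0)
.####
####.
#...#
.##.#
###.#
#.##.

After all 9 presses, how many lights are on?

16

[0] .####
####.
#...#
.##.#
###.#
#.##.
[1] .####
####.
#...#
.##..
####.
#.###
[2] .####
#.##.
.##.#
..#..
####.
#.###
[3] .####
..##.
#.#.#
#.#..
####.
#.###
[4] .####
..##.
#.#.#
#.#..
##.#.
##..#
[5] .####
..##.
#.#.#
#.#.#
##..#
##...
[6] .####
..##.
#.#.#
#.#.#
.#..#
.....
[7] #####
####.
..#.#
#.#.#
.#..#
.....
[8] #.###
...#.
.##.#
#.#.#
.#..#
.....
[9] #####
####.
..#.#
#.#.#
.#..#
.....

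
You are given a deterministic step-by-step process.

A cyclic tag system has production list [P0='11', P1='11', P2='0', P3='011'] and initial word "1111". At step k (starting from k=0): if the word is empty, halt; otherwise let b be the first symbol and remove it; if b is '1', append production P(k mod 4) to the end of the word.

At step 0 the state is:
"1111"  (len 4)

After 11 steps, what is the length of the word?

k=0  "1111"  (len 4)
k=1  "11111"  (len 5)
k=2  "111111"  (len 6)
k=3  "111110"  (len 6)
k=4  "11110011"  (len 8)
k=5  "111001111"  (len 9)
k=6  "1100111111"  (len 10)
k=7  "1001111110"  (len 10)
k=8  "001111110011"  (len 12)
k=9  "01111110011"  (len 11)
k=10  "1111110011"  (len 10)
k=11  "1111100110"  (len 10)

10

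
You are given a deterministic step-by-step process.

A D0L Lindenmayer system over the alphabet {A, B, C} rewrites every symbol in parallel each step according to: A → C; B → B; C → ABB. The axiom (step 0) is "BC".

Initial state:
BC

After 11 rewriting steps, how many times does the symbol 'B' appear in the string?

step 0: BC
step 1: BABB
step 2: BCBB
step 3: BABBBB
step 4: BCBBBB
step 5: BABBBBBB
step 6: BCBBBBBB
step 7: BABBBBBBBB
step 8: BCBBBBBBBB
step 9: BABBBBBBBBBB
step 10: BCBBBBBBBBBB
step 11: BABBBBBBBBBBBB

13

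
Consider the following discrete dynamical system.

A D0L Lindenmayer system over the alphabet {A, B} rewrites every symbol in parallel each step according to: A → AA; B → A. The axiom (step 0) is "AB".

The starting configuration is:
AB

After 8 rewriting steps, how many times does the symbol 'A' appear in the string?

t=0: AB
t=1: AAA
t=2: AAAAAA
t=3: AAAAAAAAAAAA
t=4: AAAAAAAAAAAAAAAAAAAAAAAA
t=5: AAAAAAAAAAAAAAAAAAAAAAAAAAAAAAAAAAAAAAAAAAAAAAAA
t=6: AAAAAAAAAAAAAAAAAAAAAAAAAAAAAAAAAAAAAAAAAAAAAAAAAAAAAAAAAAAAAAAAAAAAAAAAAAAAAAAAAAAAAAAAAAAAAAAA
t=7: AAAAAAAAAAAAAAAAAAAAAAAAAAAAAAAAAAAAAAAAAAAAAAAAAAAAAAAAAA…AAAAAAAAAAAAAAAAAAAAAAAAAAAAAAAAAAAAAAAAAAAAAAAAAAAAAAAAAA  (len 192)
t=8: AAAAAAAAAAAAAAAAAAAAAAAAAAAAAAAAAAAAAAAAAAAAAAAAAAAAAAAAAA…AAAAAAAAAAAAAAAAAAAAAAAAAAAAAAAAAAAAAAAAAAAAAAAAAAAAAAAAAA  (len 384)

384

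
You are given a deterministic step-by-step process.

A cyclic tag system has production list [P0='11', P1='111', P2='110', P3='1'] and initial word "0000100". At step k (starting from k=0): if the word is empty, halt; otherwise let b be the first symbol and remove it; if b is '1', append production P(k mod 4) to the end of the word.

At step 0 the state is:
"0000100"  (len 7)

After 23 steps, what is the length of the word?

k=0  "0000100"  (len 7)
k=1  "000100"  (len 6)
k=2  "00100"  (len 5)
k=3  "0100"  (len 4)
k=4  "100"  (len 3)
k=5  "0011"  (len 4)
k=6  "011"  (len 3)
k=7  "11"  (len 2)
k=8  "11"  (len 2)
k=9  "111"  (len 3)
k=10  "11111"  (len 5)
k=11  "1111110"  (len 7)
k=12  "1111101"  (len 7)
k=13  "11110111"  (len 8)
k=14  "1110111111"  (len 10)
k=15  "110111111110"  (len 12)
k=16  "101111111101"  (len 12)
k=17  "0111111110111"  (len 13)
k=18  "111111110111"  (len 12)
k=19  "11111110111110"  (len 14)
k=20  "11111101111101"  (len 14)
k=21  "111110111110111"  (len 15)
k=22  "11110111110111111"  (len 17)
k=23  "1110111110111111110"  (len 19)

19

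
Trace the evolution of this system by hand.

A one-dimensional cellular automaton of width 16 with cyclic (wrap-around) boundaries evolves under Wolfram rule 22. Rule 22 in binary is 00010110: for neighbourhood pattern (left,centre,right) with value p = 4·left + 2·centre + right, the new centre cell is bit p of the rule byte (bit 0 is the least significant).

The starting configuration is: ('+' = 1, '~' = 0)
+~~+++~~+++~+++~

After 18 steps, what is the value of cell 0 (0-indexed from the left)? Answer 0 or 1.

0) +~~+++~~+++~+++~
1) +++~~~++~~~~~~~~
2) ~~~+~+~~+~~~~~~+
3) +~++~+++++~~~~++
4) ~~~~~~~~~~+~~+~~
5) ~~~~~~~~~++++++~
6) ~~~~~~~~+~~~~~~+
7) +~~~~~~+++~~~~++
8) ~+~~~~+~~~+~~+~~
9) +++~~+++~++++++~
10) ~~~++~~~~~~~~~~~
11) ~~+~~+~~~~~~~~~~
12) ~++++++~~~~~~~~~
13) +~~~~~~+~~~~~~~~
14) ++~~~~+++~~~~~~+
15) ~~+~~+~~~+~~~~+~
16) ~++++++~+++~~+++
17) ~~~~~~~~~~~++~~~
18) ~~~~~~~~~~+~~+~~

0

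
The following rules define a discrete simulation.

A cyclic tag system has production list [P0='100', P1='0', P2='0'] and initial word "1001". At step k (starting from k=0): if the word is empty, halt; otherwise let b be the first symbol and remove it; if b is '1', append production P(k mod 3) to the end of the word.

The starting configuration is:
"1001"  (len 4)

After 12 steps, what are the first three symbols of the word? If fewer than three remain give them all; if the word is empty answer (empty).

0) "1001"  (len 4)
1) "001100"  (len 6)
2) "01100"  (len 5)
3) "1100"  (len 4)
4) "100100"  (len 6)
5) "001000"  (len 6)
6) "01000"  (len 5)
7) "1000"  (len 4)
8) "0000"  (len 4)
9) "000"  (len 3)
10) "00"  (len 2)
11) "0"  (len 1)
12) (halted — word empty)

(empty)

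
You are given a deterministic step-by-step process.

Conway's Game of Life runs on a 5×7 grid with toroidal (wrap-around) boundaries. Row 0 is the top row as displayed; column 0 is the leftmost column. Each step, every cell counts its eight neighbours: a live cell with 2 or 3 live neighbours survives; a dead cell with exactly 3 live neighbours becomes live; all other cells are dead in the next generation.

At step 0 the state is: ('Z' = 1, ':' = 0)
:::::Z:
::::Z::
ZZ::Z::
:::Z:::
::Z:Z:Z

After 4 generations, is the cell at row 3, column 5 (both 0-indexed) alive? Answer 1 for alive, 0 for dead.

step 0: :::::Z:
::::Z::
ZZ::Z::
:::Z:::
::Z:Z:Z
step 1: :::ZZZ:
::::ZZ:
:::ZZ::
ZZZZZZ:
:::ZZZ:
step 2: ::::::Z
:::::::
:Z::::Z
:Z::::Z
:Z:::::
step 3: :::::::
Z::::::
:::::::
:ZZ::::
:::::::
step 4: :::::::
:::::::
:Z:::::
:::::::
:::::::

0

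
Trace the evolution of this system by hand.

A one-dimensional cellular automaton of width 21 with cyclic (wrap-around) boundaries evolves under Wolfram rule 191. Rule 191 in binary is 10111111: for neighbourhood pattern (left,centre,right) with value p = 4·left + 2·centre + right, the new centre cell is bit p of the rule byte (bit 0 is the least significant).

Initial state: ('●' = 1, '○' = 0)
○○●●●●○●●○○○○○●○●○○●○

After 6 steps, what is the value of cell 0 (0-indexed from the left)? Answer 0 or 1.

0) ○○●●●●○●●○○○○○●○●○○●○
1) ●●●●●○●●○●●●●●●●●●●●●
2) ●●●●○●●○●●●●●●●●●●●●●
3) ●●●○●●○●●●●●●●●●●●●●●
4) ●●○●●○●●●●●●●●●●●●●●●
5) ●○●●○●●●●●●●●●●●●●●●●
6) ○●●○●●●●●●●●●●●●●●●●●

0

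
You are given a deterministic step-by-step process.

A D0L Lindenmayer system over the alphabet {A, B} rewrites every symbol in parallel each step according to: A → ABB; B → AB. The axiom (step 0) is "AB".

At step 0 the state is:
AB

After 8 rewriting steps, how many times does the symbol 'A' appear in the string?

gen 0: AB
gen 1: ABBAB
gen 2: ABBABABABBAB
gen 3: ABBABABABBABABBABABBABABABBAB
gen 4: ABBABABABBABABBABABBABABABBABABBABABABBABABBABABABBABABBABABBABABABBAB
gen 5: ABBABABABBABABBABABBABABABBABABBABABABBABABBABABABBABABBAB…ABBABABBABABABBABABBABABABBABABBABABABBABABBABABBABABABBAB  (len 169)
gen 6: ABBABABABBABABBABABBABABABBABABBABABABBABABBABABABBABABBAB…ABBABABBABABABBABABBABABABBABABBABABABBABABBABABBABABABBAB  (len 408)
gen 7: ABBABABABBABABBABABBABABABBABABBABABABBABABBABABABBABABBAB…ABBABABBABABABBABABBABABABBABABBABABABBABABBABABBABABABBAB  (len 985)
gen 8: ABBABABABBABABBABABBABABABBABABBABABABBABABBABABABBABABBAB…ABBABABBABABABBABABBABABABBABABBABABABBABABBABABBABABABBAB  (len 2378)

985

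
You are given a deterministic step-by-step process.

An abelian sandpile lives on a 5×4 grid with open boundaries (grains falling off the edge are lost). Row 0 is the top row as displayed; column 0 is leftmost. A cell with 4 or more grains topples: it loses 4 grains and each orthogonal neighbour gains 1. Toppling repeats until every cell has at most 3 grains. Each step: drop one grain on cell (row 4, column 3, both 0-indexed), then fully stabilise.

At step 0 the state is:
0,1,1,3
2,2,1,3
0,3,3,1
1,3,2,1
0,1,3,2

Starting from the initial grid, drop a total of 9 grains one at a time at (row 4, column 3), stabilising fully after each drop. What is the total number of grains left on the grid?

0) 0,1,1,3
2,2,1,3
0,3,3,1
1,3,2,1
0,1,3,2
1) 0,1,1,3
2,2,1,3
0,3,3,1
1,3,2,1
0,1,3,3
2) 0,1,1,3
2,2,1,3
0,3,3,1
1,3,3,2
0,2,0,1
3) 0,1,1,3
2,2,1,3
0,3,3,1
1,3,3,2
0,2,0,2
4) 0,1,1,3
2,2,1,3
0,3,3,1
1,3,3,2
0,2,0,3
5) 0,1,1,3
2,2,1,3
0,3,3,1
1,3,3,3
0,2,1,0
6) 0,1,1,3
2,2,1,3
0,3,3,1
1,3,3,3
0,2,1,1
7) 0,1,1,3
2,2,1,3
0,3,3,1
1,3,3,3
0,2,1,2
8) 0,1,1,3
2,2,1,3
0,3,3,1
1,3,3,3
0,2,1,3
9) 0,1,1,3
2,3,2,3
1,1,1,3
2,1,2,1
0,3,3,1

34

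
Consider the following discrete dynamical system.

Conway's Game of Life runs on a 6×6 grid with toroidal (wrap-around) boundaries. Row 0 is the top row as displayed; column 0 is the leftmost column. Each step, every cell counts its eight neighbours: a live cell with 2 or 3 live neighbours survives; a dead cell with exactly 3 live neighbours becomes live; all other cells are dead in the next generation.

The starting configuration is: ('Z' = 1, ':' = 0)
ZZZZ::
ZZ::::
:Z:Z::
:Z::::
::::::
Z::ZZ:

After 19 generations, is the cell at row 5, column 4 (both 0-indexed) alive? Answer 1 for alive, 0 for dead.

0) ZZZZ::
ZZ::::
:Z:Z::
:Z::::
::::::
Z::ZZ:
1) :::ZZ:
:::Z::
:Z::::
::Z:::
::::::
Z::ZZZ
2) ::Z:::
::ZZZ:
::Z:::
::::::
:::ZZZ
:::Z:Z
3) ::Z:::
:ZZ:::
::Z:::
:::ZZ:
:::Z:Z
::ZZ:Z
4) ::::::
:ZZZ::
:ZZ:::
::ZZZ:
:::::Z
::ZZ::
5) :Z::::
:Z:Z::
::::Z:
:ZZZZ:
::::::
::::::
6) ::Z:::
::Z:::
:Z::Z:
::ZZZ:
::ZZ::
::::::
7) ::::::
:ZZZ::
:Z::Z:
:Z::Z:
::Z:Z:
::ZZ::
8) :Z::::
:ZZZ::
ZZ::Z:
:ZZ:ZZ
:ZZ:Z:
::ZZ::
9) :Z::::
:::Z::
::::Z:
::::Z:
Z:::ZZ
:::Z::
10) ::Z:::
::::::
:::ZZ:
:::ZZ:
:::ZZZ
Z:::ZZ
11) :::::Z
:::Z::
:::ZZ:
::Z:::
Z:::::
Z:::::
12) ::::::
:::Z::
::ZZZ:
:::Z::
:Z::::
Z::::Z
13) ::::::
::ZZZ:
::Z:Z:
:::ZZ:
Z:::::
Z:::::
14) :::Z::
::Z:Z:
::Z::Z
:::ZZZ
:::::Z
::::::
15) :::Z::
::Z:Z:
::Z::Z
Z::Z:Z
:::::Z
::::::
16) :::Z::
::Z:Z:
ZZZ::Z
Z::::Z
Z:::ZZ
::::::
17) :::Z::
Z:Z:ZZ
::ZZZ:
::::::
Z:::Z:
::::ZZ
18) Z::Z::
:ZZ::Z
:ZZ:Z:
::::ZZ
::::Z:
:::ZZZ
19) ZZ:Z::
::::ZZ
:ZZ:Z:
::::ZZ
::::::
:::Z:Z

0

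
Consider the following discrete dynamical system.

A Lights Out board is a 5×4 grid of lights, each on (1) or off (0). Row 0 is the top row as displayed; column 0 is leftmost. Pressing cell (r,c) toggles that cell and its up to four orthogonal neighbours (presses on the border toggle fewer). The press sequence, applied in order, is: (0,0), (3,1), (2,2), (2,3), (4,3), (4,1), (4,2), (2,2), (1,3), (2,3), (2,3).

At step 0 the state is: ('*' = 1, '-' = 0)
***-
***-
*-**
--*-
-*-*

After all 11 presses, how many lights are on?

0) ***-
***-
*-**
--*-
-*-*
1) --*-
-**-
*-**
--*-
-*-*
2) --*-
-**-
****
**--
---*
3) --*-
-*--
*---
***-
---*
4) --*-
-*-*
*-**
****
---*
5) --*-
-*-*
*-**
***-
--*-
6) --*-
-*-*
*-**
*-*-
**--
7) --*-
-*-*
*-**
*---
*-**
8) --*-
-***
**--
*-*-
*-**
9) --**
-*--
**-*
*-*-
*-**
10) --**
-*-*
***-
*-**
*-**
11) --**
-*--
**-*
*-*-
*-**

11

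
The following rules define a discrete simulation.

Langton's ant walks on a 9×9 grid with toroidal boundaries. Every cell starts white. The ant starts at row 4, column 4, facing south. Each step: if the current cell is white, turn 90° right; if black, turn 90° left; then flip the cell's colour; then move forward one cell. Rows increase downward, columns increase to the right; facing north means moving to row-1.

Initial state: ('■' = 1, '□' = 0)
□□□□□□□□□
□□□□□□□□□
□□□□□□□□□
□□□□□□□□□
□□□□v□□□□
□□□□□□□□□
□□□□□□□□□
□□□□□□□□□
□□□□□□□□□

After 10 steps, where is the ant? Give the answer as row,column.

k=0  □□□□□□□□□
□□□□□□□□□
□□□□□□□□□
□□□□□□□□□
□□□□v□□□□
□□□□□□□□□
□□□□□□□□□
□□□□□□□□□
□□□□□□□□□
k=1  □□□□□□□□□
□□□□□□□□□
□□□□□□□□□
□□□□□□□□□
□□□<■□□□□
□□□□□□□□□
□□□□□□□□□
□□□□□□□□□
□□□□□□□□□
k=2  □□□□□□□□□
□□□□□□□□□
□□□□□□□□□
□□□^□□□□□
□□□■■□□□□
□□□□□□□□□
□□□□□□□□□
□□□□□□□□□
□□□□□□□□□
k=3  □□□□□□□□□
□□□□□□□□□
□□□□□□□□□
□□□■>□□□□
□□□■■□□□□
□□□□□□□□□
□□□□□□□□□
□□□□□□□□□
□□□□□□□□□
k=4  □□□□□□□□□
□□□□□□□□□
□□□□□□□□□
□□□■■□□□□
□□□■v□□□□
□□□□□□□□□
□□□□□□□□□
□□□□□□□□□
□□□□□□□□□
k=5  □□□□□□□□□
□□□□□□□□□
□□□□□□□□□
□□□■■□□□□
□□□■□>□□□
□□□□□□□□□
□□□□□□□□□
□□□□□□□□□
□□□□□□□□□
k=6  □□□□□□□□□
□□□□□□□□□
□□□□□□□□□
□□□■■□□□□
□□□■□■□□□
□□□□□v□□□
□□□□□□□□□
□□□□□□□□□
□□□□□□□□□
k=7  □□□□□□□□□
□□□□□□□□□
□□□□□□□□□
□□□■■□□□□
□□□■□■□□□
□□□□<■□□□
□□□□□□□□□
□□□□□□□□□
□□□□□□□□□
k=8  □□□□□□□□□
□□□□□□□□□
□□□□□□□□□
□□□■■□□□□
□□□■^■□□□
□□□□■■□□□
□□□□□□□□□
□□□□□□□□□
□□□□□□□□□
k=9  □□□□□□□□□
□□□□□□□□□
□□□□□□□□□
□□□■■□□□□
□□□■■>□□□
□□□□■■□□□
□□□□□□□□□
□□□□□□□□□
□□□□□□□□□
k=10  □□□□□□□□□
□□□□□□□□□
□□□□□□□□□
□□□■■^□□□
□□□■■□□□□
□□□□■■□□□
□□□□□□□□□
□□□□□□□□□
□□□□□□□□□

3,5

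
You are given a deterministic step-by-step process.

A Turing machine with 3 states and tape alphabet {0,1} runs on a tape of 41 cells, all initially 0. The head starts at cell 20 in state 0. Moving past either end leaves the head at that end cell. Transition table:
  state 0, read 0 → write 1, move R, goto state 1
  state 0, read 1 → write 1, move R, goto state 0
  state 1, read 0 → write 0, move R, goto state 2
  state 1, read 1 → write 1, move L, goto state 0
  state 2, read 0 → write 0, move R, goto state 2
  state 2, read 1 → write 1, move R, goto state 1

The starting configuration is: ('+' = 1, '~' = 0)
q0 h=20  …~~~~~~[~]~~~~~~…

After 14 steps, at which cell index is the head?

t=0: q0 h=20  …~~~~~~[~]~~~~~~…
t=1: q1 h=21  …~~~~~+[~]~~~~~~…
t=2: q2 h=22  …~~~~+~[~]~~~~~~…
t=3: q2 h=23  …~~~+~~[~]~~~~~~…
t=4: q2 h=24  …~~+~~~[~]~~~~~~…
t=5: q2 h=25  …~+~~~~[~]~~~~~~…
t=6: q2 h=26  …+~~~~~[~]~~~~~~…
t=7: q2 h=27  …~~~~~~[~]~~~~~~…
t=8: q2 h=28  …~~~~~~[~]~~~~~~…
t=9: q2 h=29  …~~~~~~[~]~~~~~~…
t=10: q2 h=30  …~~~~~~[~]~~~~~~…
t=11: q2 h=31  …~~~~~~[~]~~~~~~…
t=12: q2 h=32  …~~~~~~[~]~~~~~~…
t=13: q2 h=33  …~~~~~~[~]~~~~~~…
t=14: q2 h=34  …~~~~~~[~]~~~~~~|

34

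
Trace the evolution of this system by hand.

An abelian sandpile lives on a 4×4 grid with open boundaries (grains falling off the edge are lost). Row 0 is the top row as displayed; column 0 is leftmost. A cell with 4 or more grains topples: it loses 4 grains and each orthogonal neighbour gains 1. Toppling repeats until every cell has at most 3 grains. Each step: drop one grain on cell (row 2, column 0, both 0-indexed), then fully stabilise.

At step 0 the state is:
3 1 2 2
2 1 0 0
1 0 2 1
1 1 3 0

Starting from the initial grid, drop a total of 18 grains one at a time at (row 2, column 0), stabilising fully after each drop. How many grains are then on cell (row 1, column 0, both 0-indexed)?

1

[0] 3 1 2 2
2 1 0 0
1 0 2 1
1 1 3 0
[1] 3 1 2 2
2 1 0 0
2 0 2 1
1 1 3 0
[2] 3 1 2 2
2 1 0 0
3 0 2 1
1 1 3 0
[3] 3 1 2 2
3 1 0 0
0 1 2 1
2 1 3 0
[4] 3 1 2 2
3 1 0 0
1 1 2 1
2 1 3 0
[5] 3 1 2 2
3 1 0 0
2 1 2 1
2 1 3 0
[6] 3 1 2 2
3 1 0 0
3 1 2 1
2 1 3 0
[7] 0 2 2 2
1 2 0 0
1 2 2 1
3 1 3 0
[8] 0 2 2 2
1 2 0 0
2 2 2 1
3 1 3 0
[9] 0 2 2 2
1 2 0 0
3 2 2 1
3 1 3 0
[10] 0 2 2 2
2 2 0 0
1 3 2 1
0 2 3 0
[11] 0 2 2 2
2 2 0 0
2 3 2 1
0 2 3 0
[12] 0 2 2 2
2 2 0 0
3 3 2 1
0 2 3 0
[13] 0 2 2 2
3 3 0 0
1 0 3 1
1 3 3 0
[14] 0 2 2 2
3 3 0 0
2 0 3 1
1 3 3 0
[15] 0 2 2 2
3 3 0 0
3 0 3 1
1 3 3 0
[16] 1 3 2 2
1 0 1 0
1 2 3 1
2 3 3 0
[17] 1 3 2 2
1 0 1 0
2 2 3 1
2 3 3 0
[18] 1 3 2 2
1 0 1 0
3 2 3 1
2 3 3 0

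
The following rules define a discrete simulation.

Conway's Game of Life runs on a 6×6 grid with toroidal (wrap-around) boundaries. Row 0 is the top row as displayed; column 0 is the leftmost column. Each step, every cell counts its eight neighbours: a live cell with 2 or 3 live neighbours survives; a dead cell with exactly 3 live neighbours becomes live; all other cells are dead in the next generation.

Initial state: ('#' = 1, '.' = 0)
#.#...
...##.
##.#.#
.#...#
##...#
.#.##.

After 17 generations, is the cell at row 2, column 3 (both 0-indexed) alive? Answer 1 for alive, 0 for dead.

1

[0] #.#...
...##.
##.#.#
.#...#
##...#
.#.##.
[1] .##..#
...##.
.#.#.#
......
.#...#
...##.
[2] ..#..#
.#.#.#
..##..
..#.#.
....#.
.#.###
[3] .#...#
##.#..
.#....
..#.#.
..#...
#.##.#
[4] ...#.#
.#....
##.#..
.###..
..#.##
#.####
[5] .#.#.#
.#..#.
#..#..
.....#
......
###...
[6] ...###
.#.###
#...##
......
##....
###...
[7] ......
..#...
#..#..
.#....
#.#...
..###.
[8] ..#...
......
.##...
###...
..#...
.###..
[9] .###..
.##...
#.#...
#..#..
#.....
.#.#..
[10] #..#..
#.....
#.##..
#....#
###...
##.#..
[11] #.#..#
#.##.#
#.....
...#.#
..#...
...#.#
[12] ..#...
..###.
####..
......
..##..
######
[13] #.....
....#.
.#..#.
......
#....#
#...##
[14] #...#.
.....#
......
#....#
#...#.
.#..#.
[15] #...#.
.....#
#....#
#....#
##..#.
##.##.
[16] ##.##.
....#.
....#.
....#.
..###.
..###.
[17] .#....
....#.
...###
....##
..#..#
......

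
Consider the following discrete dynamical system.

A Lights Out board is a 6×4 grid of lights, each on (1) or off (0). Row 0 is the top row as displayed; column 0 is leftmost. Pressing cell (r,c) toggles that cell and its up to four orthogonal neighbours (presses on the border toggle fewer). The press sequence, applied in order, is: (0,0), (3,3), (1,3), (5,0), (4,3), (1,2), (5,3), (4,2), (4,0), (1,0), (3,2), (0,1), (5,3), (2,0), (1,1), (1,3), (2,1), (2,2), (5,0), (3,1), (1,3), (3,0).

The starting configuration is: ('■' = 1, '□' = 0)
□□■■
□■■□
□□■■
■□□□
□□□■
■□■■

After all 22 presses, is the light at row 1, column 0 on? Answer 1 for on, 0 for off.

0

t=0: □□■■
□■■□
□□■■
■□□□
□□□■
■□■■
t=1: ■■■■
■■■□
□□■■
■□□□
□□□■
■□■■
t=2: ■■■■
■■■□
□□■□
■□■■
□□□□
■□■■
t=3: ■■■□
■■□■
□□■■
■□■■
□□□□
■□■■
t=4: ■■■□
■■□■
□□■■
■□■■
■□□□
□■■■
t=5: ■■■□
■■□■
□□■■
■□■□
■□■■
□■■□
t=6: ■■□□
■□■□
□□□■
■□■□
■□■■
□■■□
t=7: ■■□□
■□■□
□□□■
■□■□
■□■□
□■□■
t=8: ■■□□
■□■□
□□□■
■□□□
■■□■
□■■■
t=9: ■■□□
■□■□
□□□■
□□□□
□□□■
■■■■
t=10: □■□□
□■■□
■□□■
□□□□
□□□■
■■■■
t=11: □■□□
□■■□
■□■■
□■■■
□□■■
■■■■
t=12: ■□■□
□□■□
■□■■
□■■■
□□■■
■■■■
t=13: ■□■□
□□■□
■□■■
□■■■
□□■□
■■□□
t=14: ■□■□
■□■□
□■■■
■■■■
□□■□
■■□□
t=15: ■■■□
□■□□
□□■■
■■■■
□□■□
■■□□
t=16: ■■■■
□■■■
□□■□
■■■■
□□■□
■■□□
t=17: ■■■■
□□■■
■■□□
■□■■
□□■□
■■□□
t=18: ■■■■
□□□■
■□■■
■□□■
□□■□
■■□□
t=19: ■■■■
□□□■
■□■■
■□□■
■□■□
□□□□
t=20: ■■■■
□□□■
■■■■
□■■■
■■■□
□□□□
t=21: ■■■□
□□■□
■■■□
□■■■
■■■□
□□□□
t=22: ■■■□
□□■□
□■■□
■□■■
□■■□
□□□□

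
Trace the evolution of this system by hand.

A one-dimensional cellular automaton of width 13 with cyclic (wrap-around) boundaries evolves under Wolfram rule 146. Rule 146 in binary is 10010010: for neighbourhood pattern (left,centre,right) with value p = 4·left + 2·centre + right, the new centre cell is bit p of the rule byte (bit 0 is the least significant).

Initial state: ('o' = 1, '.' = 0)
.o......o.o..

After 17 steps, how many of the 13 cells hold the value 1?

4

0) .o......o.o..
1) o.o....o...o.
2) ...o..o.o.o..
3) ..o.oo.....o.
4) .o....o...o.o
5) ..o..o.o.o...
6) .o.oo.....o..
7) o....o...o.o.
8) .o..o.o.o....
9) o.oo.....o...
10) ....o...o.o.o
11) o..o.o.o.....
12) .oo.....o...o
13) ...o...o.o.o.
14) ..o.o.o.....o
15) oo.....o...o.
16) ..o...o.o.o..
17) .o.o.o.....o.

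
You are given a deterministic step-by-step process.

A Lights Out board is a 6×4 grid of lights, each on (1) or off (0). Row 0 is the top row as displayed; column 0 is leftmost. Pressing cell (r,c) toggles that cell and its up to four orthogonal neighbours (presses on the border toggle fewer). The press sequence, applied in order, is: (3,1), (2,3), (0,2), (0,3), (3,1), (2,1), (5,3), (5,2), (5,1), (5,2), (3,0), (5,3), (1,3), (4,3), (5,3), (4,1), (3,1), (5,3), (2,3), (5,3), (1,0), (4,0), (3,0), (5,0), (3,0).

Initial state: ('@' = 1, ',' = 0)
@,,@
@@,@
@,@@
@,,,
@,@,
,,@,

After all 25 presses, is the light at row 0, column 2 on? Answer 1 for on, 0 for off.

0) @,,@
@@,@
@,@@
@,,,
@,@,
,,@,
1) @,,@
@@,@
@@@@
,@@,
@@@,
,,@,
2) @,,@
@@,,
@@,,
,@@@
@@@,
,,@,
3) @@@,
@@@,
@@,,
,@@@
@@@,
,,@,
4) @@,@
@@@@
@@,,
,@@@
@@@,
,,@,
5) @@,@
@@@@
@,,,
@,,@
@,@,
,,@,
6) @@,@
@,@@
,@@,
@@,@
@,@,
,,@,
7) @@,@
@,@@
,@@,
@@,@
@,@@
,,,@
8) @@,@
@,@@
,@@,
@@,@
@,,@
,@@,
9) @@,@
@,@@
,@@,
@@,@
@@,@
@,,,
10) @@,@
@,@@
,@@,
@@,@
@@@@
@@@@
11) @@,@
@,@@
@@@,
,,,@
,@@@
@@@@
12) @@,@
@,@@
@@@,
,,,@
,@@,
@@,,
13) @@,,
@,,,
@@@@
,,,@
,@@,
@@,,
14) @@,,
@,,,
@@@@
,,,,
,@,@
@@,@
15) @@,,
@,,,
@@@@
,,,,
,@,,
@@@,
16) @@,,
@,,,
@@@@
,@,,
@,@,
@,@,
17) @@,,
@,,,
@,@@
@,@,
@@@,
@,@,
18) @@,,
@,,,
@,@@
@,@,
@@@@
@,,@
19) @@,,
@,,@
@,,,
@,@@
@@@@
@,,@
20) @@,,
@,,@
@,,,
@,@@
@@@,
@,@,
21) ,@,,
,@,@
,,,,
@,@@
@@@,
@,@,
22) ,@,,
,@,@
,,,,
,,@@
,,@,
,,@,
23) ,@,,
,@,@
@,,,
@@@@
@,@,
,,@,
24) ,@,,
,@,@
@,,,
@@@@
,,@,
@@@,
25) ,@,,
,@,@
,,,,
,,@@
@,@,
@@@,

0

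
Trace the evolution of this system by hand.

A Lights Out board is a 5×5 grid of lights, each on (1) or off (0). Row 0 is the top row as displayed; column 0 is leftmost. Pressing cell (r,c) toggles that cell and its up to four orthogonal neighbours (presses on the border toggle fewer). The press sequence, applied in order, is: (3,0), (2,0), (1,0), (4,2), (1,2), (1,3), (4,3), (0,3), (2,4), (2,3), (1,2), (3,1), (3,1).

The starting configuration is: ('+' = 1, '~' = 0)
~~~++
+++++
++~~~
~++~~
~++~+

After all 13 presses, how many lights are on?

10

k=0  ~~~++
+++++
++~~~
~++~~
~++~+
k=1  ~~~++
+++++
~+~~~
+~+~~
+++~+
k=2  ~~~++
~++++
+~~~~
~~+~~
+++~+
k=3  +~~++
+~+++
~~~~~
~~+~~
+++~+
k=4  +~~++
+~+++
~~~~~
~~~~~
+~~++
k=5  +~+++
++~~+
~~+~~
~~~~~
+~~++
k=6  +~+~+
++++~
~~++~
~~~~~
+~~++
k=7  +~+~+
++++~
~~++~
~~~+~
+~+~~
k=8  +~~+~
+++~~
~~++~
~~~+~
+~+~~
k=9  +~~+~
+++~+
~~+~+
~~~++
+~+~~
k=10  +~~+~
+++++
~~~+~
~~~~+
+~+~~
k=11  +~++~
+~~~+
~~++~
~~~~+
+~+~~
k=12  +~++~
+~~~+
~+++~
+++~+
+++~~
k=13  +~++~
+~~~+
~~++~
~~~~+
+~+~~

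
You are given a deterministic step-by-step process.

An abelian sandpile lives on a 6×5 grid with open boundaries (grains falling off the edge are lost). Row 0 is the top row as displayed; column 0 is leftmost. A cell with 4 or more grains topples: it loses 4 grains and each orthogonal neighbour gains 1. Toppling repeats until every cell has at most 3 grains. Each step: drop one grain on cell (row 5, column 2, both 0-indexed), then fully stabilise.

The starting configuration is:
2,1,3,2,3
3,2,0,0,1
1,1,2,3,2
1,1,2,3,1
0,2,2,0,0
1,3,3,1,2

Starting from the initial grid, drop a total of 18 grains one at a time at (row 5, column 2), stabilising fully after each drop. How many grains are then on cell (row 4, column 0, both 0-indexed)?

1

step 0: 2,1,3,2,3
3,2,0,0,1
1,1,2,3,2
1,1,2,3,1
0,2,2,0,0
1,3,3,1,2
step 1: 2,1,3,2,3
3,2,0,0,1
1,1,2,3,2
1,1,2,3,1
0,3,3,0,0
2,0,1,2,2
step 2: 2,1,3,2,3
3,2,0,0,1
1,1,2,3,2
1,1,2,3,1
0,3,3,0,0
2,0,2,2,2
step 3: 2,1,3,2,3
3,2,0,0,1
1,1,2,3,2
1,1,2,3,1
0,3,3,0,0
2,0,3,2,2
step 4: 2,1,3,2,3
3,2,0,0,1
1,1,2,3,2
1,2,3,3,1
1,0,1,1,0
2,2,1,3,2
step 5: 2,1,3,2,3
3,2,0,0,1
1,1,2,3,2
1,2,3,3,1
1,0,1,1,0
2,2,2,3,2
step 6: 2,1,3,2,3
3,2,0,0,1
1,1,2,3,2
1,2,3,3,1
1,0,1,1,0
2,2,3,3,2
step 7: 2,1,3,2,3
3,2,0,0,1
1,1,2,3,2
1,2,3,3,1
1,0,2,2,0
2,3,1,0,3
step 8: 2,1,3,2,3
3,2,0,0,1
1,1,2,3,2
1,2,3,3,1
1,0,2,2,0
2,3,2,0,3
step 9: 2,1,3,2,3
3,2,0,0,1
1,1,2,3,2
1,2,3,3,1
1,0,2,2,0
2,3,3,0,3
step 10: 2,1,3,2,3
3,2,0,0,1
1,1,2,3,2
1,2,3,3,1
1,1,3,2,0
3,0,1,1,3
step 11: 2,1,3,2,3
3,2,0,0,1
1,1,2,3,2
1,2,3,3,1
1,1,3,2,0
3,0,2,1,3
step 12: 2,1,3,2,3
3,2,0,0,1
1,1,2,3,2
1,2,3,3,1
1,1,3,2,0
3,0,3,1,3
step 13: 2,1,3,2,3
3,2,1,1,1
1,2,0,1,3
1,3,2,2,2
1,2,2,0,1
3,1,1,3,3
step 14: 2,1,3,2,3
3,2,1,1,1
1,2,0,1,3
1,3,2,2,2
1,2,2,0,1
3,1,2,3,3
step 15: 2,1,3,2,3
3,2,1,1,1
1,2,0,1,3
1,3,2,2,2
1,2,2,0,1
3,1,3,3,3
step 16: 2,1,3,2,3
3,2,1,1,1
1,2,0,1,3
1,3,2,2,2
1,2,3,1,2
3,2,1,1,0
step 17: 2,1,3,2,3
3,2,1,1,1
1,2,0,1,3
1,3,2,2,2
1,2,3,1,2
3,2,2,1,0
step 18: 2,1,3,2,3
3,2,1,1,1
1,2,0,1,3
1,3,2,2,2
1,2,3,1,2
3,2,3,1,0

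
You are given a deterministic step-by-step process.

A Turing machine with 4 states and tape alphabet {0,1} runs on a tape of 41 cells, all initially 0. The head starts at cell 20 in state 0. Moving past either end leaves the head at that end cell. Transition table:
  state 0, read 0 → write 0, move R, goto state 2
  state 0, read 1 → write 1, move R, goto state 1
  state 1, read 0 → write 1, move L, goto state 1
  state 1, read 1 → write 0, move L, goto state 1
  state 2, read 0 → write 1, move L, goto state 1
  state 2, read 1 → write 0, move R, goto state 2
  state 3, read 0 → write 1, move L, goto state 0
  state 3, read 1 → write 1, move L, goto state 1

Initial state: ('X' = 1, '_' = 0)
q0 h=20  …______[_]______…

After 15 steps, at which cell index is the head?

step 0: q0 h=20  …______[_]______…
step 1: q2 h=21  …______[_]______…
step 2: q1 h=20  …______[_]X_____…
step 3: q1 h=19  …______[_]XX____…
step 4: q1 h=18  …______[_]XXX___…
step 5: q1 h=17  …______[_]XXXX__…
step 6: q1 h=16  …______[_]XXXXX_…
step 7: q1 h=15  …______[_]XXXXXX…
step 8: q1 h=14  …______[_]XXXXXX…
step 9: q1 h=13  …______[_]XXXXXX…
step 10: q1 h=12  …______[_]XXXXXX…
step 11: q1 h=11  …______[_]XXXXXX…
step 12: q1 h=10  …______[_]XXXXXX…
step 13: q1 h= 9  …______[_]XXXXXX…
step 14: q1 h= 8  …______[_]XXXXXX…
step 15: q1 h= 7  …______[_]XXXXXX…

7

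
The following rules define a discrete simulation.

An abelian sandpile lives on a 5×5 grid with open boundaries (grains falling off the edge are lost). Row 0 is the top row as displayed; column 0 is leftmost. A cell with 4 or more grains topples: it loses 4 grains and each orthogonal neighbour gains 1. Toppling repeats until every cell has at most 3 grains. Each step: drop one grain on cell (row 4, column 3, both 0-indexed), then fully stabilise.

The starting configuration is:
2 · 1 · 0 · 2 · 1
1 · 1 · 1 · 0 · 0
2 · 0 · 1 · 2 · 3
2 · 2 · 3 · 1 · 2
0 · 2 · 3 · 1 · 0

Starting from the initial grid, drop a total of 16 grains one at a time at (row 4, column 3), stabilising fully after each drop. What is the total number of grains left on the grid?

0) 2 · 1 · 0 · 2 · 1
1 · 1 · 1 · 0 · 0
2 · 0 · 1 · 2 · 3
2 · 2 · 3 · 1 · 2
0 · 2 · 3 · 1 · 0
1) 2 · 1 · 0 · 2 · 1
1 · 1 · 1 · 0 · 0
2 · 0 · 1 · 2 · 3
2 · 2 · 3 · 1 · 2
0 · 2 · 3 · 2 · 0
2) 2 · 1 · 0 · 2 · 1
1 · 1 · 1 · 0 · 0
2 · 0 · 1 · 2 · 3
2 · 2 · 3 · 1 · 2
0 · 2 · 3 · 3 · 0
3) 2 · 1 · 0 · 2 · 1
1 · 1 · 1 · 0 · 0
2 · 0 · 2 · 2 · 3
2 · 3 · 0 · 3 · 2
0 · 3 · 1 · 1 · 1
4) 2 · 1 · 0 · 2 · 1
1 · 1 · 1 · 0 · 0
2 · 0 · 2 · 2 · 3
2 · 3 · 0 · 3 · 2
0 · 3 · 1 · 2 · 1
5) 2 · 1 · 0 · 2 · 1
1 · 1 · 1 · 0 · 0
2 · 0 · 2 · 2 · 3
2 · 3 · 0 · 3 · 2
0 · 3 · 1 · 3 · 1
6) 2 · 1 · 0 · 2 · 1
1 · 1 · 1 · 0 · 0
2 · 0 · 2 · 3 · 3
2 · 3 · 1 · 0 · 3
0 · 3 · 2 · 1 · 2
7) 2 · 1 · 0 · 2 · 1
1 · 1 · 1 · 0 · 0
2 · 0 · 2 · 3 · 3
2 · 3 · 1 · 0 · 3
0 · 3 · 2 · 2 · 2
8) 2 · 1 · 0 · 2 · 1
1 · 1 · 1 · 0 · 0
2 · 0 · 2 · 3 · 3
2 · 3 · 1 · 0 · 3
0 · 3 · 2 · 3 · 2
9) 2 · 1 · 0 · 2 · 1
1 · 1 · 1 · 0 · 0
2 · 0 · 2 · 3 · 3
2 · 3 · 1 · 1 · 3
0 · 3 · 3 · 0 · 3
10) 2 · 1 · 0 · 2 · 1
1 · 1 · 1 · 0 · 0
2 · 0 · 2 · 3 · 3
2 · 3 · 1 · 1 · 3
0 · 3 · 3 · 1 · 3
11) 2 · 1 · 0 · 2 · 1
1 · 1 · 1 · 0 · 0
2 · 0 · 2 · 3 · 3
2 · 3 · 1 · 1 · 3
0 · 3 · 3 · 2 · 3
12) 2 · 1 · 0 · 2 · 1
1 · 1 · 1 · 0 · 0
2 · 0 · 2 · 3 · 3
2 · 3 · 1 · 1 · 3
0 · 3 · 3 · 3 · 3
13) 2 · 1 · 0 · 2 · 1
1 · 1 · 2 · 1 · 1
2 · 2 · 0 · 2 · 1
3 · 1 · 1 · 1 · 2
1 · 1 · 2 · 3 · 1
14) 2 · 1 · 0 · 2 · 1
1 · 1 · 2 · 1 · 1
2 · 2 · 0 · 2 · 1
3 · 1 · 1 · 2 · 2
1 · 1 · 3 · 0 · 2
15) 2 · 1 · 0 · 2 · 1
1 · 1 · 2 · 1 · 1
2 · 2 · 0 · 2 · 1
3 · 1 · 1 · 2 · 2
1 · 1 · 3 · 1 · 2
16) 2 · 1 · 0 · 2 · 1
1 · 1 · 2 · 1 · 1
2 · 2 · 0 · 2 · 1
3 · 1 · 1 · 2 · 2
1 · 1 · 3 · 2 · 2

37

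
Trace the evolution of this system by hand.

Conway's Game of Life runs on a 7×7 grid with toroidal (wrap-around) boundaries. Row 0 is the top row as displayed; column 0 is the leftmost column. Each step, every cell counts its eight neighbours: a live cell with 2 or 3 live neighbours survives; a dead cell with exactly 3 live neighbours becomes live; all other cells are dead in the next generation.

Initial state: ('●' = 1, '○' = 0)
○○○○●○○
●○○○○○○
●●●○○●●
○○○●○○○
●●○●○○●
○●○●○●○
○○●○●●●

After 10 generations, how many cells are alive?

gen 0: ○○○○●○○
●○○○○○○
●●●○○●●
○○○●○○○
●●○●○○●
○●○●○●○
○○●○●●●
gen 1: ○○○●●○●
●○○○○●○
●●●○○○●
○○○●●●○
●●○●○○●
○●○●○○○
○○●○○○●
gen 2: ●○○●●○●
○○●●●●○
●●●●○○○
○○○●●●○
●●○●○●●
○●○●○○●
●○●○●●○
gen 3: ●○○○○○○
○○○○○●○
○●○○○○●
○○○○○●○
○●○●○○○
○○○●○○○
○○●○○○○
gen 4: ○○○○○○○
●○○○○○●
○○○○○●●
●○●○○○○
○○●○●○○
○○○●○○○
○○○○○○○
gen 5: ○○○○○○○
●○○○○●●
○●○○○●○
○●○●○●●
○●●○○○○
○○○●○○○
○○○○○○○
gen 6: ○○○○○○●
●○○○○●●
○●●○○○○
○●○○●●●
●●○●●○○
○○●○○○○
○○○○○○○
gen 7: ●○○○○●●
●●○○○●●
○●●○●○○
○○○○●●●
●●○●●○●
○●●●○○○
○○○○○○○
gen 8: ○●○○○●○
○○●○●○○
○●●●●○○
○○○○○○●
○●○○○○●
○●○●●○○
●●●○○○●
gen 9: ○○○●○●●
○○○○●●○
○●●○●●○
○●○●○●○
○○●○○●○
○○○●○●●
○○○●●●●
gen 10: ○○○●○○○
○○●○○○○
○●●○○○●
○●○●○●●
○○●●○●○
○○●●○○○
●○●●○○○

17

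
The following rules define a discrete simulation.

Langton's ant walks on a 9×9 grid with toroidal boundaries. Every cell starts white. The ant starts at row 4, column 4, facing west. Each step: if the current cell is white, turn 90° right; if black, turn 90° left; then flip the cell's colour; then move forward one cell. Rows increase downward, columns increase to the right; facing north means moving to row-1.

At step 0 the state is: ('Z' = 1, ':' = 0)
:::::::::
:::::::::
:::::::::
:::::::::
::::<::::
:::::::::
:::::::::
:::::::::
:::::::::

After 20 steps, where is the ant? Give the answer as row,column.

step 0: :::::::::
:::::::::
:::::::::
:::::::::
::::<::::
:::::::::
:::::::::
:::::::::
:::::::::
step 1: :::::::::
:::::::::
:::::::::
::::^::::
::::Z::::
:::::::::
:::::::::
:::::::::
:::::::::
step 2: :::::::::
:::::::::
:::::::::
::::Z>:::
::::Z::::
:::::::::
:::::::::
:::::::::
:::::::::
step 3: :::::::::
:::::::::
:::::::::
::::ZZ:::
::::Zv:::
:::::::::
:::::::::
:::::::::
:::::::::
step 4: :::::::::
:::::::::
:::::::::
::::ZZ:::
::::<Z:::
:::::::::
:::::::::
:::::::::
:::::::::
step 5: :::::::::
:::::::::
:::::::::
::::ZZ:::
:::::Z:::
::::v::::
:::::::::
:::::::::
:::::::::
step 6: :::::::::
:::::::::
:::::::::
::::ZZ:::
:::::Z:::
:::<Z::::
:::::::::
:::::::::
:::::::::
step 7: :::::::::
:::::::::
:::::::::
::::ZZ:::
:::^:Z:::
:::ZZ::::
:::::::::
:::::::::
:::::::::
step 8: :::::::::
:::::::::
:::::::::
::::ZZ:::
:::Z>Z:::
:::ZZ::::
:::::::::
:::::::::
:::::::::
step 9: :::::::::
:::::::::
:::::::::
::::ZZ:::
:::ZZZ:::
:::Zv::::
:::::::::
:::::::::
:::::::::
step 10: :::::::::
:::::::::
:::::::::
::::ZZ:::
:::ZZZ:::
:::Z:>:::
:::::::::
:::::::::
:::::::::
step 11: :::::::::
:::::::::
:::::::::
::::ZZ:::
:::ZZZ:::
:::Z:Z:::
:::::v:::
:::::::::
:::::::::
step 12: :::::::::
:::::::::
:::::::::
::::ZZ:::
:::ZZZ:::
:::Z:Z:::
::::<Z:::
:::::::::
:::::::::
step 13: :::::::::
:::::::::
:::::::::
::::ZZ:::
:::ZZZ:::
:::Z^Z:::
::::ZZ:::
:::::::::
:::::::::
step 14: :::::::::
:::::::::
:::::::::
::::ZZ:::
:::ZZZ:::
:::ZZ>:::
::::ZZ:::
:::::::::
:::::::::
step 15: :::::::::
:::::::::
:::::::::
::::ZZ:::
:::ZZ^:::
:::ZZ::::
::::ZZ:::
:::::::::
:::::::::
step 16: :::::::::
:::::::::
:::::::::
::::ZZ:::
:::Z<::::
:::ZZ::::
::::ZZ:::
:::::::::
:::::::::
step 17: :::::::::
:::::::::
:::::::::
::::ZZ:::
:::Z:::::
:::Zv::::
::::ZZ:::
:::::::::
:::::::::
step 18: :::::::::
:::::::::
:::::::::
::::ZZ:::
:::Z:::::
:::Z:>:::
::::ZZ:::
:::::::::
:::::::::
step 19: :::::::::
:::::::::
:::::::::
::::ZZ:::
:::Z:::::
:::Z:Z:::
::::Zv:::
:::::::::
:::::::::
step 20: :::::::::
:::::::::
:::::::::
::::ZZ:::
:::Z:::::
:::Z:Z:::
::::Z:>::
:::::::::
:::::::::

6,6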